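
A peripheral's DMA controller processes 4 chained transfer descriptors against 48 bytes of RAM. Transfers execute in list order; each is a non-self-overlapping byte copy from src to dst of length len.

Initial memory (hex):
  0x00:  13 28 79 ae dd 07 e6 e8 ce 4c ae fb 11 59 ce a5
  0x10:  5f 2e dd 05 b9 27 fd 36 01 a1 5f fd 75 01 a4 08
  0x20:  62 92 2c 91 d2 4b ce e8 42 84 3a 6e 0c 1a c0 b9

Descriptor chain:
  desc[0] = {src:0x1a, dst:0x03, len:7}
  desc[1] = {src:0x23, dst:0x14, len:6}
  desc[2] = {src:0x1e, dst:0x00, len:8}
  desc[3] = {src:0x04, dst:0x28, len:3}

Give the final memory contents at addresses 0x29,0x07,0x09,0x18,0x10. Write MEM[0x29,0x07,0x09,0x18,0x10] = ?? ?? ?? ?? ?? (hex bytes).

MEM[0x29,0x07,0x09,0x18,0x10] = 91 4b 62 e8 5f

  after D0: wrote 7B at 0x03 = 5ffd7501a40862
  after D1: wrote 6B at 0x14 = 91d24bcee842
  after D2: wrote 8B at 0x00 = a40862922c91d24b
  after D3: wrote 3B at 0x28 = 2c91d2
query mem[0x29]=0x91, mem[0x07]=0x4b, mem[0x09]=0x62, mem[0x18]=0xe8, mem[0x10]=0x5f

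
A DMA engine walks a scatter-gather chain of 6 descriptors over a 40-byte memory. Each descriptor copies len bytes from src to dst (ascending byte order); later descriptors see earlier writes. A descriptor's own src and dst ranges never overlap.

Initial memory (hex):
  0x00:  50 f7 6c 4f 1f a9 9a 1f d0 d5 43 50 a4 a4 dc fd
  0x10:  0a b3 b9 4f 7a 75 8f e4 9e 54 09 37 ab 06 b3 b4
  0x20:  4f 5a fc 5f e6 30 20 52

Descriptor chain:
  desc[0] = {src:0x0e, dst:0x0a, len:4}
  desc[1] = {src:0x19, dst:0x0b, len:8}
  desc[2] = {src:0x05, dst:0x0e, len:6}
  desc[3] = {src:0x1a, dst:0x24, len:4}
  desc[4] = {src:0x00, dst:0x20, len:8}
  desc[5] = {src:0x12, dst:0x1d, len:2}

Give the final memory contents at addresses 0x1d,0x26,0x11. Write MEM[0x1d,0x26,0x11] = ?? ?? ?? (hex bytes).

#0 dst[0x0a+4] := {0xdc,0xfd,0x0a,0xb3}
#1 dst[0x0b+8] := {0x54,0x09,0x37,0xab,0x06,0xb3,0xb4,0x4f}
#2 dst[0x0e+6] := {0xa9,0x9a,0x1f,0xd0,0xd5,0xdc}
#3 dst[0x24+4] := {0x09,0x37,0xab,0x06}
#4 dst[0x20+8] := {0x50,0xf7,0x6c,0x4f,0x1f,0xa9,0x9a,0x1f}
#5 dst[0x1d+2] := {0xd5,0xdc}
query mem[0x1d]=0xd5, mem[0x26]=0x9a, mem[0x11]=0xd0

MEM[0x1d,0x26,0x11] = d5 9a d0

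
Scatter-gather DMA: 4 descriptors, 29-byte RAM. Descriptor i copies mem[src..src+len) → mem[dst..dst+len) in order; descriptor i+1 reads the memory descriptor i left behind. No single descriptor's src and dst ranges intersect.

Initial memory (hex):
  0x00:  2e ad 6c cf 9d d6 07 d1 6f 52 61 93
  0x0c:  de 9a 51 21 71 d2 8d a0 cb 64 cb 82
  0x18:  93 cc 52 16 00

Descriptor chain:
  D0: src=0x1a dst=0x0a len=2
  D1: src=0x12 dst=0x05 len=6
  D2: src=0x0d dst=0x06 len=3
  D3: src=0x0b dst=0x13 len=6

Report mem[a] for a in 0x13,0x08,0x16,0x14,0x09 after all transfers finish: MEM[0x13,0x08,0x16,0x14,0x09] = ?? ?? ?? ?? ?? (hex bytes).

MEM[0x13,0x08,0x16,0x14,0x09] = 16 21 51 de cb

D0: mem[0x0a..0x0b] <- [52 16]
D1: mem[0x05..0x0a] <- [8d a0 cb 64 cb 82]
D2: mem[0x06..0x08] <- [9a 51 21]
D3: mem[0x13..0x18] <- [16 de 9a 51 21 71]
query mem[0x13]=0x16, mem[0x08]=0x21, mem[0x16]=0x51, mem[0x14]=0xde, mem[0x09]=0xcb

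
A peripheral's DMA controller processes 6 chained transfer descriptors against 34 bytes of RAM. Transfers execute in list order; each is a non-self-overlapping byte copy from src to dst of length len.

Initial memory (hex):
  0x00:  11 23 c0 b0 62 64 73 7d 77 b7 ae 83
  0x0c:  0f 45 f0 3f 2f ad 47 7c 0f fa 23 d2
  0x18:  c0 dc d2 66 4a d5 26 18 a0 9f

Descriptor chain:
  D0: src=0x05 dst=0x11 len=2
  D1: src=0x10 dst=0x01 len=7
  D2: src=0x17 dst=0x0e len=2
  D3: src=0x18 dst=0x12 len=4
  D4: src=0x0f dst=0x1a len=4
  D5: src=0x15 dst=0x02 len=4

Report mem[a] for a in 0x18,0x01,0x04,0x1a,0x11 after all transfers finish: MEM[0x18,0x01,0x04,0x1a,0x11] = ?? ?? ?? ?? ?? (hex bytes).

  after D0: wrote 2B at 0x11 = 6473
  after D1: wrote 7B at 0x01 = 2f64737c0ffa23
  after D2: wrote 2B at 0x0e = d2c0
  after D3: wrote 4B at 0x12 = c0dcd266
  after D4: wrote 4B at 0x1a = c02f64c0
  after D5: wrote 4B at 0x02 = 6623d2c0
query mem[0x18]=0xc0, mem[0x01]=0x2f, mem[0x04]=0xd2, mem[0x1a]=0xc0, mem[0x11]=0x64

MEM[0x18,0x01,0x04,0x1a,0x11] = c0 2f d2 c0 64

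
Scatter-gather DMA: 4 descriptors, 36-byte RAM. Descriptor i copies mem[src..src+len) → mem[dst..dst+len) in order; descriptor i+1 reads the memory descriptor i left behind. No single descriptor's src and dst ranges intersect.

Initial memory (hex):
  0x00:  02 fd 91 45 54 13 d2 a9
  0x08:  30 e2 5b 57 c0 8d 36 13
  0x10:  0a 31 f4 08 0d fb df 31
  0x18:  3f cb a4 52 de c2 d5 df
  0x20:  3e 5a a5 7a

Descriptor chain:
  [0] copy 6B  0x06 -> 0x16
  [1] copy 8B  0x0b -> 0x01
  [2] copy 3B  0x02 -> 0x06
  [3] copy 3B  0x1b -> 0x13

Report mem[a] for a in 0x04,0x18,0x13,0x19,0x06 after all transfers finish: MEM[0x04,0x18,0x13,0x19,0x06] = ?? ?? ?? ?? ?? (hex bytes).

#0 dst[0x16+6] := {0xd2,0xa9,0x30,0xe2,0x5b,0x57}
#1 dst[0x01+8] := {0x57,0xc0,0x8d,0x36,0x13,0x0a,0x31,0xf4}
#2 dst[0x06+3] := {0xc0,0x8d,0x36}
#3 dst[0x13+3] := {0x57,0xde,0xc2}
query mem[0x04]=0x36, mem[0x18]=0x30, mem[0x13]=0x57, mem[0x19]=0xe2, mem[0x06]=0xc0

MEM[0x04,0x18,0x13,0x19,0x06] = 36 30 57 e2 c0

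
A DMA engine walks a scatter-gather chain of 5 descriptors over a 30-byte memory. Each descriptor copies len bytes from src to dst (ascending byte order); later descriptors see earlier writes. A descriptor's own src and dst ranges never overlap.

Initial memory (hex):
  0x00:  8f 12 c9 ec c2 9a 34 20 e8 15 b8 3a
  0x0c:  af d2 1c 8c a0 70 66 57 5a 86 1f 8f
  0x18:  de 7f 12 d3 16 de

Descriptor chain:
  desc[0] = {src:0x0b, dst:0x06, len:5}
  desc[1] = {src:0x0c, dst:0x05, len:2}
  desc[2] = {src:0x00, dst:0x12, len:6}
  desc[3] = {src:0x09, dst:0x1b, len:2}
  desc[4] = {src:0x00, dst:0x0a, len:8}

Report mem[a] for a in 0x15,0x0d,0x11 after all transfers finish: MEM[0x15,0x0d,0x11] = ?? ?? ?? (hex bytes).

[0] 0x0b->0x06 len=5 : 3a af d2 1c 8c
[1] 0x0c->0x05 len=2 : af d2
[2] 0x00->0x12 len=6 : 8f 12 c9 ec c2 af
[3] 0x09->0x1b len=2 : 1c 8c
[4] 0x00->0x0a len=8 : 8f 12 c9 ec c2 af d2 af
query mem[0x15]=0xec, mem[0x0d]=0xec, mem[0x11]=0xaf

MEM[0x15,0x0d,0x11] = ec ec af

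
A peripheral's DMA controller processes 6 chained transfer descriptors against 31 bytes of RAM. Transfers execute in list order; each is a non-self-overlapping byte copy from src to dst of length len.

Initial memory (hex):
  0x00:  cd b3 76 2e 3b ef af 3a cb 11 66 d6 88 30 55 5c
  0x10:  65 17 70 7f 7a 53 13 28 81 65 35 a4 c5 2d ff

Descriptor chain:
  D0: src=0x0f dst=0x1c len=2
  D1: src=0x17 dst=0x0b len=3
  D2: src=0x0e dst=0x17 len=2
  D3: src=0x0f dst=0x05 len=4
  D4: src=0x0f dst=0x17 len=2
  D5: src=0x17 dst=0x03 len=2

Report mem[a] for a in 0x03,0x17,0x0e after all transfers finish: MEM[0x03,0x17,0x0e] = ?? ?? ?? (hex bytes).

MEM[0x03,0x17,0x0e] = 5c 5c 55

  after D0: wrote 2B at 0x1c = 5c65
  after D1: wrote 3B at 0x0b = 288165
  after D2: wrote 2B at 0x17 = 555c
  after D3: wrote 4B at 0x05 = 5c651770
  after D4: wrote 2B at 0x17 = 5c65
  after D5: wrote 2B at 0x03 = 5c65
query mem[0x03]=0x5c, mem[0x17]=0x5c, mem[0x0e]=0x55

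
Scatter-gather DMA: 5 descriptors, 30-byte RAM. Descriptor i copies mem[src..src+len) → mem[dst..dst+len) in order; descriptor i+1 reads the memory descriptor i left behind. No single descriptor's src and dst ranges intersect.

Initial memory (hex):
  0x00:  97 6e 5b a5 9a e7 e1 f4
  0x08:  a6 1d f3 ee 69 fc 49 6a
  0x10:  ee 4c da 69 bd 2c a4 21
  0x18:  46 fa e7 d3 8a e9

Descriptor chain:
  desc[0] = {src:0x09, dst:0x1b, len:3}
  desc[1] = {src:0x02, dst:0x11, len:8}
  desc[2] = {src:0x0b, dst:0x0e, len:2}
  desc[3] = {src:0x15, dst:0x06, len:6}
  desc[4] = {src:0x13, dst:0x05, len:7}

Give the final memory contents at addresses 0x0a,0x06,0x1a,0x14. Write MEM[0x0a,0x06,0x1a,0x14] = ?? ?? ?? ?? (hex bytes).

MEM[0x0a,0x06,0x1a,0x14] = 1d e7 e7 e7

  after D0: wrote 3B at 0x1b = 1df3ee
  after D1: wrote 8B at 0x11 = 5ba59ae7e1f4a61d
  after D2: wrote 2B at 0x0e = ee69
  after D3: wrote 6B at 0x06 = e1f4a61dfae7
  after D4: wrote 7B at 0x05 = 9ae7e1f4a61dfa
query mem[0x0a]=0x1d, mem[0x06]=0xe7, mem[0x1a]=0xe7, mem[0x14]=0xe7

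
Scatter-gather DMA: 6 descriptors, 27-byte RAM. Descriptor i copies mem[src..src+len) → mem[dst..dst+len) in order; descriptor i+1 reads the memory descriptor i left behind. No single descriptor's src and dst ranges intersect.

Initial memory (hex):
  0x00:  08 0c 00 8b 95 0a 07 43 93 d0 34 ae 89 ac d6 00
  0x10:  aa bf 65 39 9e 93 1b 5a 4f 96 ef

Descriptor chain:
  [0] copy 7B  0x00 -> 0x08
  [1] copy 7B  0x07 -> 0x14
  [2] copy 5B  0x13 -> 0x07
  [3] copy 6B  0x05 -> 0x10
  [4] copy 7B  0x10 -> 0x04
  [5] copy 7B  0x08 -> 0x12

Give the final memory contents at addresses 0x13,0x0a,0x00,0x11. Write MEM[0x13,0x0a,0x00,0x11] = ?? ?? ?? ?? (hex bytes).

  after D0: wrote 7B at 0x08 = 080c008b950a07
  after D1: wrote 7B at 0x14 = 43080c008b950a
  after D2: wrote 5B at 0x07 = 3943080c00
  after D3: wrote 6B at 0x10 = 0a073943080c
  after D4: wrote 7B at 0x04 = 0a073943080c0c
  after D5: wrote 7B at 0x12 = 080c0c00950a07
query mem[0x13]=0x0c, mem[0x0a]=0x0c, mem[0x00]=0x08, mem[0x11]=0x07

MEM[0x13,0x0a,0x00,0x11] = 0c 0c 08 07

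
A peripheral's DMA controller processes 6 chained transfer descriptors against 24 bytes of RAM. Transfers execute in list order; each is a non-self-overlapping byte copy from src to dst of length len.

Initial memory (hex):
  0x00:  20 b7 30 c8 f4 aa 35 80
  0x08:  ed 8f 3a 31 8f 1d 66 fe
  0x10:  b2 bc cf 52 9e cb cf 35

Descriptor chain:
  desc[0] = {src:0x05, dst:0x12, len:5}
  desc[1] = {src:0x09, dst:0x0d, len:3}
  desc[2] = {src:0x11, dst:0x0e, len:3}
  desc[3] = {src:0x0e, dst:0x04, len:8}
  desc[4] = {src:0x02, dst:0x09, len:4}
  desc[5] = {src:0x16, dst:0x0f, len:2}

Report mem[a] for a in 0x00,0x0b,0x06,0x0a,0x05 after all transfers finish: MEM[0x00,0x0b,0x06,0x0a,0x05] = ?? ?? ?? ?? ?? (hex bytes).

[0] 0x05->0x12 len=5 : aa 35 80 ed 8f
[1] 0x09->0x0d len=3 : 8f 3a 31
[2] 0x11->0x0e len=3 : bc aa 35
[3] 0x0e->0x04 len=8 : bc aa 35 bc aa 35 80 ed
[4] 0x02->0x09 len=4 : 30 c8 bc aa
[5] 0x16->0x0f len=2 : 8f 35
query mem[0x00]=0x20, mem[0x0b]=0xbc, mem[0x06]=0x35, mem[0x0a]=0xc8, mem[0x05]=0xaa

MEM[0x00,0x0b,0x06,0x0a,0x05] = 20 bc 35 c8 aa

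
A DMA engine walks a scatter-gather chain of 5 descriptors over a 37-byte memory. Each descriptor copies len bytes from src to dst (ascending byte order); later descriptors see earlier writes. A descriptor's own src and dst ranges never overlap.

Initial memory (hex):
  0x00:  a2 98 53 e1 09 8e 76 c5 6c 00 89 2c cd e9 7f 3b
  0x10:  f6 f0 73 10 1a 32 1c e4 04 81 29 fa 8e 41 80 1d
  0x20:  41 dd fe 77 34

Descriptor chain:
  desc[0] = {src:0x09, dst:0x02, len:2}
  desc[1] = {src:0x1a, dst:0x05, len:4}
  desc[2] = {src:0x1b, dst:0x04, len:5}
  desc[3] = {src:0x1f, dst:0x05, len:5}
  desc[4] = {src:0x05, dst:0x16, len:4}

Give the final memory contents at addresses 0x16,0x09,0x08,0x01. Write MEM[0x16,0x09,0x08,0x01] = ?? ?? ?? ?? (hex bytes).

D0: mem[0x02..0x03] <- [00 89]
D1: mem[0x05..0x08] <- [29 fa 8e 41]
D2: mem[0x04..0x08] <- [fa 8e 41 80 1d]
D3: mem[0x05..0x09] <- [1d 41 dd fe 77]
D4: mem[0x16..0x19] <- [1d 41 dd fe]
query mem[0x16]=0x1d, mem[0x09]=0x77, mem[0x08]=0xfe, mem[0x01]=0x98

MEM[0x16,0x09,0x08,0x01] = 1d 77 fe 98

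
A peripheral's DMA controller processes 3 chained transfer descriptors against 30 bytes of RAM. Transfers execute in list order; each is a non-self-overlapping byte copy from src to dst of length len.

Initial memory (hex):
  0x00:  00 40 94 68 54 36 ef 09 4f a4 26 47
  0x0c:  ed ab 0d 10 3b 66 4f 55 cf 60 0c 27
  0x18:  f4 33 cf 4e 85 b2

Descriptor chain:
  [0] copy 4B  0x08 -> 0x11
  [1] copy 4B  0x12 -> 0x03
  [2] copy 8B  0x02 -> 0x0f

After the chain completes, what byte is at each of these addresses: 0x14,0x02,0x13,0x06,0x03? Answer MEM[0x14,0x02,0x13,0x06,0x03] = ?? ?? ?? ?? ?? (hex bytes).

MEM[0x14,0x02,0x13,0x06,0x03] = 09 94 60 60 a4

  after D0: wrote 4B at 0x11 = 4fa42647
  after D1: wrote 4B at 0x03 = a4264760
  after D2: wrote 8B at 0x0f = 94a4264760094fa4
query mem[0x14]=0x09, mem[0x02]=0x94, mem[0x13]=0x60, mem[0x06]=0x60, mem[0x03]=0xa4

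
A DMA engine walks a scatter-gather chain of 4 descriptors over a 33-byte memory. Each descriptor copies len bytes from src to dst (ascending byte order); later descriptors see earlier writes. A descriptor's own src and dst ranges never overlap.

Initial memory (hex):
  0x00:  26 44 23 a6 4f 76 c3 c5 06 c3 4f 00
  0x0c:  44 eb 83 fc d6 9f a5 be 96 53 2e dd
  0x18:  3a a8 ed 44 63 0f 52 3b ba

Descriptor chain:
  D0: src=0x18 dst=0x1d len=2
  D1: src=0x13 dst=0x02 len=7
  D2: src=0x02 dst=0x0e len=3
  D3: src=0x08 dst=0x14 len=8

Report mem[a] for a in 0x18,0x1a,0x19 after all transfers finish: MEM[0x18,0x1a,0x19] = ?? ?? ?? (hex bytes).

  after D0: wrote 2B at 0x1d = 3aa8
  after D1: wrote 7B at 0x02 = be96532edd3aa8
  after D2: wrote 3B at 0x0e = be9653
  after D3: wrote 8B at 0x14 = a8c34f0044ebbe96
query mem[0x18]=0x44, mem[0x1a]=0xbe, mem[0x19]=0xeb

MEM[0x18,0x1a,0x19] = 44 be eb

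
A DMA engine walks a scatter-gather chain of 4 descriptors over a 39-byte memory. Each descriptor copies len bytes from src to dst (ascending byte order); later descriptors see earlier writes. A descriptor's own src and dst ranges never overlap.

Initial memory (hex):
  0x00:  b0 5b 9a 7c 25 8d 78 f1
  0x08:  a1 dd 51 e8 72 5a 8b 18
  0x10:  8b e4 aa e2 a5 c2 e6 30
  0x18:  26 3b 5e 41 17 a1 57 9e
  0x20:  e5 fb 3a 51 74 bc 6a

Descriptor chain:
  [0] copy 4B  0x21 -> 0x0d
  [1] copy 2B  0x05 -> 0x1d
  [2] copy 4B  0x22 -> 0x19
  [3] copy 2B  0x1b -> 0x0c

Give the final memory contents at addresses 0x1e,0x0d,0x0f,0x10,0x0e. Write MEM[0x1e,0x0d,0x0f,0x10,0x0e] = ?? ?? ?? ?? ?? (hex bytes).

#0 dst[0x0d+4] := {0xfb,0x3a,0x51,0x74}
#1 dst[0x1d+2] := {0x8d,0x78}
#2 dst[0x19+4] := {0x3a,0x51,0x74,0xbc}
#3 dst[0x0c+2] := {0x74,0xbc}
query mem[0x1e]=0x78, mem[0x0d]=0xbc, mem[0x0f]=0x51, mem[0x10]=0x74, mem[0x0e]=0x3a

MEM[0x1e,0x0d,0x0f,0x10,0x0e] = 78 bc 51 74 3a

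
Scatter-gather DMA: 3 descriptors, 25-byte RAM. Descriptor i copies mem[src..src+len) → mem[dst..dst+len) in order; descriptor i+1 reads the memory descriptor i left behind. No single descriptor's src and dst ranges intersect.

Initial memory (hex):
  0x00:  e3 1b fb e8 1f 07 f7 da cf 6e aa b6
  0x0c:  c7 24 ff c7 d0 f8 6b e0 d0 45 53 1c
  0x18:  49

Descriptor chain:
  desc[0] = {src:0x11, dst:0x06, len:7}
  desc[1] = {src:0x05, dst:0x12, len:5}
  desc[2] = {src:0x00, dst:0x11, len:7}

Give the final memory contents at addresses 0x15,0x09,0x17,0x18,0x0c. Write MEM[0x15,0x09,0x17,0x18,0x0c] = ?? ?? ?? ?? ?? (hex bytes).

MEM[0x15,0x09,0x17,0x18,0x0c] = 1f d0 f8 49 1c

[0] 0x11->0x06 len=7 : f8 6b e0 d0 45 53 1c
[1] 0x05->0x12 len=5 : 07 f8 6b e0 d0
[2] 0x00->0x11 len=7 : e3 1b fb e8 1f 07 f8
query mem[0x15]=0x1f, mem[0x09]=0xd0, mem[0x17]=0xf8, mem[0x18]=0x49, mem[0x0c]=0x1c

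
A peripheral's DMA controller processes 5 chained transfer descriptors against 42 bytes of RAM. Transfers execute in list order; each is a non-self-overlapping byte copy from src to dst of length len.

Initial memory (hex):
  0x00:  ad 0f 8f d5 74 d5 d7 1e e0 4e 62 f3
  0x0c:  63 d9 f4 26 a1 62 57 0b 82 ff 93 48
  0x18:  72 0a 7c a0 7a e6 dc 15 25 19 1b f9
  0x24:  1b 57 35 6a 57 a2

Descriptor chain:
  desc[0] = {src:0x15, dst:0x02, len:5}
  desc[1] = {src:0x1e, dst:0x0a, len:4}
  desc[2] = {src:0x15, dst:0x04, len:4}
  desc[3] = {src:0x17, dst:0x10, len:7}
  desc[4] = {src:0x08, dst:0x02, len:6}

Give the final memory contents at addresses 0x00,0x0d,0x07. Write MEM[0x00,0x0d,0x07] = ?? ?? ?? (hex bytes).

D0: mem[0x02..0x06] <- [ff 93 48 72 0a]
D1: mem[0x0a..0x0d] <- [dc 15 25 19]
D2: mem[0x04..0x07] <- [ff 93 48 72]
D3: mem[0x10..0x16] <- [48 72 0a 7c a0 7a e6]
D4: mem[0x02..0x07] <- [e0 4e dc 15 25 19]
query mem[0x00]=0xad, mem[0x0d]=0x19, mem[0x07]=0x19

MEM[0x00,0x0d,0x07] = ad 19 19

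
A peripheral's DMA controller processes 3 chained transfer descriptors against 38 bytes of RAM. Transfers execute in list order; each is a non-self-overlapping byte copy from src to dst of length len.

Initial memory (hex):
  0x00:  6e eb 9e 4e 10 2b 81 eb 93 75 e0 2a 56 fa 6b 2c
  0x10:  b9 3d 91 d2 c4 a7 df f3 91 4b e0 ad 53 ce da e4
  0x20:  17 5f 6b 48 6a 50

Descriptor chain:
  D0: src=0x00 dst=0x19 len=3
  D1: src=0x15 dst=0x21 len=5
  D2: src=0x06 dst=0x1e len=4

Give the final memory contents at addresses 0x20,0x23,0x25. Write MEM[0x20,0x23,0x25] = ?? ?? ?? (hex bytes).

MEM[0x20,0x23,0x25] = 93 f3 6e

  after D0: wrote 3B at 0x19 = 6eeb9e
  after D1: wrote 5B at 0x21 = a7dff3916e
  after D2: wrote 4B at 0x1e = 81eb9375
query mem[0x20]=0x93, mem[0x23]=0xf3, mem[0x25]=0x6e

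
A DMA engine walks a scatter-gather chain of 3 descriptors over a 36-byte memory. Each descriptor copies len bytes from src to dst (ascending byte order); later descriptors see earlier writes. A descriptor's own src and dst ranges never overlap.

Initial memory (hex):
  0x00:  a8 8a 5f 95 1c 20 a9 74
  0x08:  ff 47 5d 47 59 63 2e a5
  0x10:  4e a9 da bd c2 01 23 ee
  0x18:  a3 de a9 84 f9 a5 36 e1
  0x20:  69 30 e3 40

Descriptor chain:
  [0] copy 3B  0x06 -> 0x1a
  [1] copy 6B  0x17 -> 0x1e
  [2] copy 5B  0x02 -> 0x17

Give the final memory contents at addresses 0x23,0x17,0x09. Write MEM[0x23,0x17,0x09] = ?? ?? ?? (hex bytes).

MEM[0x23,0x17,0x09] = ff 5f 47

#0 dst[0x1a+3] := {0xa9,0x74,0xff}
#1 dst[0x1e+6] := {0xee,0xa3,0xde,0xa9,0x74,0xff}
#2 dst[0x17+5] := {0x5f,0x95,0x1c,0x20,0xa9}
query mem[0x23]=0xff, mem[0x17]=0x5f, mem[0x09]=0x47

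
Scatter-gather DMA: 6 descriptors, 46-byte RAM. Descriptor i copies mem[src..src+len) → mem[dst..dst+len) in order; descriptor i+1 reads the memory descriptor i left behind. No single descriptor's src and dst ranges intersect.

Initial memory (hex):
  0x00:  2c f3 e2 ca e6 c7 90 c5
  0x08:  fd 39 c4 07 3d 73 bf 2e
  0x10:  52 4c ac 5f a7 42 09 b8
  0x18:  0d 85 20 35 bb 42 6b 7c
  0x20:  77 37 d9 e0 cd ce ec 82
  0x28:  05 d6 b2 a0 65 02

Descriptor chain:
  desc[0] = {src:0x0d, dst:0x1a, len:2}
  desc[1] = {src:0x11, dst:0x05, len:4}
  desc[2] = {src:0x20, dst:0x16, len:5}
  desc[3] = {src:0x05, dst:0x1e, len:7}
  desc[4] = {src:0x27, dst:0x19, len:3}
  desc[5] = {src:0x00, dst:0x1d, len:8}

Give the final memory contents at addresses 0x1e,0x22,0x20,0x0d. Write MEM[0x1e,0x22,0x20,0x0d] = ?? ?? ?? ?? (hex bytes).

MEM[0x1e,0x22,0x20,0x0d] = f3 4c ca 73

#0 dst[0x1a+2] := {0x73,0xbf}
#1 dst[0x05+4] := {0x4c,0xac,0x5f,0xa7}
#2 dst[0x16+5] := {0x77,0x37,0xd9,0xe0,0xcd}
#3 dst[0x1e+7] := {0x4c,0xac,0x5f,0xa7,0x39,0xc4,0x07}
#4 dst[0x19+3] := {0x82,0x05,0xd6}
#5 dst[0x1d+8] := {0x2c,0xf3,0xe2,0xca,0xe6,0x4c,0xac,0x5f}
query mem[0x1e]=0xf3, mem[0x22]=0x4c, mem[0x20]=0xca, mem[0x0d]=0x73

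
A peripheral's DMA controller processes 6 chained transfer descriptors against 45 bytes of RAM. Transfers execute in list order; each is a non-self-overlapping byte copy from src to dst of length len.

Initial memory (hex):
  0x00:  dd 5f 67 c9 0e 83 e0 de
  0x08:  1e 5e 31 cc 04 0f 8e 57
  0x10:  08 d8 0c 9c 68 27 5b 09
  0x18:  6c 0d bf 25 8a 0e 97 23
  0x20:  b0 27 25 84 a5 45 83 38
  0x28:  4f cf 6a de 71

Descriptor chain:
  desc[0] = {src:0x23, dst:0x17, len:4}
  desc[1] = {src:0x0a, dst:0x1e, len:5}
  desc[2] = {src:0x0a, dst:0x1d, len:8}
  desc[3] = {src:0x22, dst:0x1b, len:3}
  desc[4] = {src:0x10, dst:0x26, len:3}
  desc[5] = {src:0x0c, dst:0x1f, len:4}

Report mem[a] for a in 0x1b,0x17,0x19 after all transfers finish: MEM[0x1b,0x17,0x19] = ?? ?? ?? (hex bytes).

MEM[0x1b,0x17,0x19] = 57 84 45

  after D0: wrote 4B at 0x17 = 84a54583
  after D1: wrote 5B at 0x1e = 31cc040f8e
  after D2: wrote 8B at 0x1d = 31cc040f8e5708d8
  after D3: wrote 3B at 0x1b = 5708d8
  after D4: wrote 3B at 0x26 = 08d80c
  after D5: wrote 4B at 0x1f = 040f8e57
query mem[0x1b]=0x57, mem[0x17]=0x84, mem[0x19]=0x45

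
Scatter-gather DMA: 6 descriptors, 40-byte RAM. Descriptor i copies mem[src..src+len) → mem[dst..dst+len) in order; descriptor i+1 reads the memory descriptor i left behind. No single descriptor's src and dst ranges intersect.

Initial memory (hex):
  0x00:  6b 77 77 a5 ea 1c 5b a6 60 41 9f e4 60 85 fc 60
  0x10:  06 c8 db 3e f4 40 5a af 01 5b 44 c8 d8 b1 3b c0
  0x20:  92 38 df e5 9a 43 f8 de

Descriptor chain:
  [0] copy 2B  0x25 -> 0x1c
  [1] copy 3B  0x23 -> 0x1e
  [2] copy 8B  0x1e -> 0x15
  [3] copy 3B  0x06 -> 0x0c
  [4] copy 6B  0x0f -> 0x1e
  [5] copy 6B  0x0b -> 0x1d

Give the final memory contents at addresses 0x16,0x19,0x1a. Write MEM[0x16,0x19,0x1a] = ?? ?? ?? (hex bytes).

MEM[0x16,0x19,0x1a] = 9a df e5

[0] 0x25->0x1c len=2 : 43 f8
[1] 0x23->0x1e len=3 : e5 9a 43
[2] 0x1e->0x15 len=8 : e5 9a 43 38 df e5 9a 43
[3] 0x06->0x0c len=3 : 5b a6 60
[4] 0x0f->0x1e len=6 : 60 06 c8 db 3e f4
[5] 0x0b->0x1d len=6 : e4 5b a6 60 60 06
query mem[0x16]=0x9a, mem[0x19]=0xdf, mem[0x1a]=0xe5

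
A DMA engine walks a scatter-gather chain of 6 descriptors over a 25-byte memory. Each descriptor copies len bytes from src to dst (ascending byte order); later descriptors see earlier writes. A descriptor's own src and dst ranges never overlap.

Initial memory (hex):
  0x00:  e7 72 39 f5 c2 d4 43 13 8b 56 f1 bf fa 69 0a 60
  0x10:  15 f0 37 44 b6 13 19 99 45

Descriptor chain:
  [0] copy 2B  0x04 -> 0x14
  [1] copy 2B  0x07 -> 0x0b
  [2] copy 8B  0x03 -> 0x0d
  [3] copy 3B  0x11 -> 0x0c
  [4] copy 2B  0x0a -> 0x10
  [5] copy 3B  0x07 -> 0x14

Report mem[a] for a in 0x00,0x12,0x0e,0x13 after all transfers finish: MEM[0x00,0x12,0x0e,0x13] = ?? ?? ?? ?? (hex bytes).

MEM[0x00,0x12,0x0e,0x13] = e7 8b 56 56

#0 dst[0x14+2] := {0xc2,0xd4}
#1 dst[0x0b+2] := {0x13,0x8b}
#2 dst[0x0d+8] := {0xf5,0xc2,0xd4,0x43,0x13,0x8b,0x56,0xf1}
#3 dst[0x0c+3] := {0x13,0x8b,0x56}
#4 dst[0x10+2] := {0xf1,0x13}
#5 dst[0x14+3] := {0x13,0x8b,0x56}
query mem[0x00]=0xe7, mem[0x12]=0x8b, mem[0x0e]=0x56, mem[0x13]=0x56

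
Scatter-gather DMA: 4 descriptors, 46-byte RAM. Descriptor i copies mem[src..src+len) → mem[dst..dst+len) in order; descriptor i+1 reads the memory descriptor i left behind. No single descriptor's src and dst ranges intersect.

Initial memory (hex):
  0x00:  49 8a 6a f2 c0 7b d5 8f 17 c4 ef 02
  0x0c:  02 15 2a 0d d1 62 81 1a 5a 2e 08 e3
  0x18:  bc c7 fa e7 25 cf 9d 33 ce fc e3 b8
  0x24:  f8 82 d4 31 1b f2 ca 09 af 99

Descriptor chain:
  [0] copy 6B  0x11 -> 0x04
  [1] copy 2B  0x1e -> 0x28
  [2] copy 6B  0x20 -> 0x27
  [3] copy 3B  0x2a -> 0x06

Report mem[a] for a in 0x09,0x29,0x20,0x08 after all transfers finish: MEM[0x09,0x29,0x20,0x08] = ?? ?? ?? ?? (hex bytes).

MEM[0x09,0x29,0x20,0x08] = 08 e3 ce 82

#0 dst[0x04+6] := {0x62,0x81,0x1a,0x5a,0x2e,0x08}
#1 dst[0x28+2] := {0x9d,0x33}
#2 dst[0x27+6] := {0xce,0xfc,0xe3,0xb8,0xf8,0x82}
#3 dst[0x06+3] := {0xb8,0xf8,0x82}
query mem[0x09]=0x08, mem[0x29]=0xe3, mem[0x20]=0xce, mem[0x08]=0x82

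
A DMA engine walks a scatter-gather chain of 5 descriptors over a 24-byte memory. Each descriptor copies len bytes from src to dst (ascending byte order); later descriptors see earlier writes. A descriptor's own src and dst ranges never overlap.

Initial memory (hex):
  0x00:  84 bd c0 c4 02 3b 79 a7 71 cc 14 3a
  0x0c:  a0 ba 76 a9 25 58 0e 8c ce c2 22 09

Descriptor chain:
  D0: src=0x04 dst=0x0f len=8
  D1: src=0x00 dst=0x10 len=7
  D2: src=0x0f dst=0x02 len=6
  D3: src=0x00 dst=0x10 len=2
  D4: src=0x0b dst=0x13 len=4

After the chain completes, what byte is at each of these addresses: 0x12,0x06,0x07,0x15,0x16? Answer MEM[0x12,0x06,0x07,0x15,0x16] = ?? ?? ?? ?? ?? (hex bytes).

#0 dst[0x0f+8] := {0x02,0x3b,0x79,0xa7,0x71,0xcc,0x14,0x3a}
#1 dst[0x10+7] := {0x84,0xbd,0xc0,0xc4,0x02,0x3b,0x79}
#2 dst[0x02+6] := {0x02,0x84,0xbd,0xc0,0xc4,0x02}
#3 dst[0x10+2] := {0x84,0xbd}
#4 dst[0x13+4] := {0x3a,0xa0,0xba,0x76}
query mem[0x12]=0xc0, mem[0x06]=0xc4, mem[0x07]=0x02, mem[0x15]=0xba, mem[0x16]=0x76

MEM[0x12,0x06,0x07,0x15,0x16] = c0 c4 02 ba 76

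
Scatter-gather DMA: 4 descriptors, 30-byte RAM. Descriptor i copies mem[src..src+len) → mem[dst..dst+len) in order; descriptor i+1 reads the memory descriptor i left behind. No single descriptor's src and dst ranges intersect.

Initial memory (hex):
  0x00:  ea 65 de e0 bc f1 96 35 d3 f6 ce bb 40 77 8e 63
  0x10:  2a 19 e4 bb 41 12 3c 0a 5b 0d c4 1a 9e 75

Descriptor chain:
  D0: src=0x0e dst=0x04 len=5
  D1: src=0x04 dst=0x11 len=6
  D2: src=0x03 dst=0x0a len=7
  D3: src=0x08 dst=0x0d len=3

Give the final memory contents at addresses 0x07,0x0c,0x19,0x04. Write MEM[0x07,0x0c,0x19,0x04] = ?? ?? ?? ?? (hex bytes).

MEM[0x07,0x0c,0x19,0x04] = 19 63 0d 8e

  after D0: wrote 5B at 0x04 = 8e632a19e4
  after D1: wrote 6B at 0x11 = 8e632a19e4f6
  after D2: wrote 7B at 0x0a = e08e632a19e4f6
  after D3: wrote 3B at 0x0d = e4f6e0
query mem[0x07]=0x19, mem[0x0c]=0x63, mem[0x19]=0x0d, mem[0x04]=0x8e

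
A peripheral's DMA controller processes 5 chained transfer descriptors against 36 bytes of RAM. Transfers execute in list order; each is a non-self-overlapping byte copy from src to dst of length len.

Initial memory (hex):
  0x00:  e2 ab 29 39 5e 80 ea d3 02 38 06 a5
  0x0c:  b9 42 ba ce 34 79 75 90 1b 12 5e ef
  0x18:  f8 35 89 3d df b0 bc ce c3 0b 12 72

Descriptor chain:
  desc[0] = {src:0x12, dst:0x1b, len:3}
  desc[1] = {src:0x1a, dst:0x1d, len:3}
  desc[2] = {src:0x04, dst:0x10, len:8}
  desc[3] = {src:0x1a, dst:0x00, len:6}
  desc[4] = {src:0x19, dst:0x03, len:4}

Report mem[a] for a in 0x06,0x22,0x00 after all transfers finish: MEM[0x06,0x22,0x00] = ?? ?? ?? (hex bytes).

MEM[0x06,0x22,0x00] = 90 12 89

  after D0: wrote 3B at 0x1b = 75901b
  after D1: wrote 3B at 0x1d = 897590
  after D2: wrote 8B at 0x10 = 5e80ead3023806a5
  after D3: wrote 6B at 0x00 = 897590897590
  after D4: wrote 4B at 0x03 = 35897590
query mem[0x06]=0x90, mem[0x22]=0x12, mem[0x00]=0x89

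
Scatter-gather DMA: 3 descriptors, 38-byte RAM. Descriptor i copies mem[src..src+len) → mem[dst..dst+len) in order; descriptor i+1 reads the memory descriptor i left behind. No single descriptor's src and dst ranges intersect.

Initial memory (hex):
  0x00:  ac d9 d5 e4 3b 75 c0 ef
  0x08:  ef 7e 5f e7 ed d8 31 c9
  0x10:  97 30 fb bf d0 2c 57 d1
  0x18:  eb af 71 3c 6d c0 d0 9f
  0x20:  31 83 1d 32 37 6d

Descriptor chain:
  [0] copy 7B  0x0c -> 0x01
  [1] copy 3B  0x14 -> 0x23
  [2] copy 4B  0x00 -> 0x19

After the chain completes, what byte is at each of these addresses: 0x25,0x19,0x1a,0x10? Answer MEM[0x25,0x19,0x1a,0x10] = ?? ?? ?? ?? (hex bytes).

MEM[0x25,0x19,0x1a,0x10] = 57 ac ed 97

[0] 0x0c->0x01 len=7 : ed d8 31 c9 97 30 fb
[1] 0x14->0x23 len=3 : d0 2c 57
[2] 0x00->0x19 len=4 : ac ed d8 31
query mem[0x25]=0x57, mem[0x19]=0xac, mem[0x1a]=0xed, mem[0x10]=0x97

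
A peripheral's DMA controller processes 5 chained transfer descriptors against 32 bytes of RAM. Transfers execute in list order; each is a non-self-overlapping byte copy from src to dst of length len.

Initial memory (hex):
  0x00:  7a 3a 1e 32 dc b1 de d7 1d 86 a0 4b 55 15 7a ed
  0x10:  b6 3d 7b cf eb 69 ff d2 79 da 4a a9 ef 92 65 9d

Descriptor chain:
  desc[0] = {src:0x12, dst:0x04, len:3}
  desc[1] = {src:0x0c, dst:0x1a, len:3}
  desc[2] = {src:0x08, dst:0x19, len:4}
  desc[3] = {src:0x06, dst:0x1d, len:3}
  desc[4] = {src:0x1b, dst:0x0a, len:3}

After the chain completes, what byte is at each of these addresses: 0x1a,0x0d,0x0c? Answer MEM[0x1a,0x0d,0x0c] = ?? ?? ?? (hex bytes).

D0: mem[0x04..0x06] <- [7b cf eb]
D1: mem[0x1a..0x1c] <- [55 15 7a]
D2: mem[0x19..0x1c] <- [1d 86 a0 4b]
D3: mem[0x1d..0x1f] <- [eb d7 1d]
D4: mem[0x0a..0x0c] <- [a0 4b eb]
query mem[0x1a]=0x86, mem[0x0d]=0x15, mem[0x0c]=0xeb

MEM[0x1a,0x0d,0x0c] = 86 15 eb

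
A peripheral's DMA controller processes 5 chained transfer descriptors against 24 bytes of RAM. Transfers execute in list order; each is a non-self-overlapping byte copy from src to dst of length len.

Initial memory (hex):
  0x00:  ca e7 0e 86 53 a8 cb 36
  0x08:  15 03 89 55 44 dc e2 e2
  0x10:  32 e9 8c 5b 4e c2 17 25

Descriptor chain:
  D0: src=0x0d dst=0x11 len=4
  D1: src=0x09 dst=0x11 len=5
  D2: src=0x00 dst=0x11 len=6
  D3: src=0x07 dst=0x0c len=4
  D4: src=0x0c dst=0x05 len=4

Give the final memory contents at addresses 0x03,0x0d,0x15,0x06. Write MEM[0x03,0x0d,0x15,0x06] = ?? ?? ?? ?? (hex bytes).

  after D0: wrote 4B at 0x11 = dce2e232
  after D1: wrote 5B at 0x11 = 03895544dc
  after D2: wrote 6B at 0x11 = cae70e8653a8
  after D3: wrote 4B at 0x0c = 36150389
  after D4: wrote 4B at 0x05 = 36150389
query mem[0x03]=0x86, mem[0x0d]=0x15, mem[0x15]=0x53, mem[0x06]=0x15

MEM[0x03,0x0d,0x15,0x06] = 86 15 53 15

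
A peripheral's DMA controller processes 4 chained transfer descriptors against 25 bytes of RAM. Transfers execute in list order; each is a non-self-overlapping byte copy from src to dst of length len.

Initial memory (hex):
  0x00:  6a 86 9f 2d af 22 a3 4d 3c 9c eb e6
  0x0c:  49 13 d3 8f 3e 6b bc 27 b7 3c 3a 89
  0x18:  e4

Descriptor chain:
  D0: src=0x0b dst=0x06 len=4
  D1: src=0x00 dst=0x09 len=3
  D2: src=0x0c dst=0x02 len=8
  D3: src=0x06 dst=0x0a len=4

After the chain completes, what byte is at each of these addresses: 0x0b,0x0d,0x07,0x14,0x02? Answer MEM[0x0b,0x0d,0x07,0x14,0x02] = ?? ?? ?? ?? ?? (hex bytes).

MEM[0x0b,0x0d,0x07,0x14,0x02] = 6b 27 6b b7 49

  after D0: wrote 4B at 0x06 = e64913d3
  after D1: wrote 3B at 0x09 = 6a869f
  after D2: wrote 8B at 0x02 = 4913d38f3e6bbc27
  after D3: wrote 4B at 0x0a = 3e6bbc27
query mem[0x0b]=0x6b, mem[0x0d]=0x27, mem[0x07]=0x6b, mem[0x14]=0xb7, mem[0x02]=0x49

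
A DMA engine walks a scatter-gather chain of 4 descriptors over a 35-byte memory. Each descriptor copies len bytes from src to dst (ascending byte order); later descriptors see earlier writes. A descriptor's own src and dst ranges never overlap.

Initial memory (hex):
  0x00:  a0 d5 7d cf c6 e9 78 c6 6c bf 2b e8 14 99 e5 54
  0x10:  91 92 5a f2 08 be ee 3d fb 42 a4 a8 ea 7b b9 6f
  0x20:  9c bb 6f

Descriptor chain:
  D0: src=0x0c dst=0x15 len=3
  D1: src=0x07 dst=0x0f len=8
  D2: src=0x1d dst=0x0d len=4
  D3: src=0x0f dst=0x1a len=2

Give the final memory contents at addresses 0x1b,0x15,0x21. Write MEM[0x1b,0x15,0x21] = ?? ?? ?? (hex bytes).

MEM[0x1b,0x15,0x21] = 9c 99 bb

  after D0: wrote 3B at 0x15 = 1499e5
  after D1: wrote 8B at 0x0f = c66cbf2be81499e5
  after D2: wrote 4B at 0x0d = 7bb96f9c
  after D3: wrote 2B at 0x1a = 6f9c
query mem[0x1b]=0x9c, mem[0x15]=0x99, mem[0x21]=0xbb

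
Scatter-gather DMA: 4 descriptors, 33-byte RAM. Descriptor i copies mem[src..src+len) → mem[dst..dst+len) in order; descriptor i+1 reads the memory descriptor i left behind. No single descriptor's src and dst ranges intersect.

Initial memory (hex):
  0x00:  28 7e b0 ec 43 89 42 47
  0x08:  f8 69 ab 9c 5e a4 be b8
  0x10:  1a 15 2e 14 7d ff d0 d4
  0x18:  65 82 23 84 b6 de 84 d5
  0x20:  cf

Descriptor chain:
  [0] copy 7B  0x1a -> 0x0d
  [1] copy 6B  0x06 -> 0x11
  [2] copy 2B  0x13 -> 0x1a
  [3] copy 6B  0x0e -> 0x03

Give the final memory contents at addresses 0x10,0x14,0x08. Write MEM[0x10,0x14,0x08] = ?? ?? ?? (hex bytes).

#0 dst[0x0d+7] := {0x23,0x84,0xb6,0xde,0x84,0xd5,0xcf}
#1 dst[0x11+6] := {0x42,0x47,0xf8,0x69,0xab,0x9c}
#2 dst[0x1a+2] := {0xf8,0x69}
#3 dst[0x03+6] := {0x84,0xb6,0xde,0x42,0x47,0xf8}
query mem[0x10]=0xde, mem[0x14]=0x69, mem[0x08]=0xf8

MEM[0x10,0x14,0x08] = de 69 f8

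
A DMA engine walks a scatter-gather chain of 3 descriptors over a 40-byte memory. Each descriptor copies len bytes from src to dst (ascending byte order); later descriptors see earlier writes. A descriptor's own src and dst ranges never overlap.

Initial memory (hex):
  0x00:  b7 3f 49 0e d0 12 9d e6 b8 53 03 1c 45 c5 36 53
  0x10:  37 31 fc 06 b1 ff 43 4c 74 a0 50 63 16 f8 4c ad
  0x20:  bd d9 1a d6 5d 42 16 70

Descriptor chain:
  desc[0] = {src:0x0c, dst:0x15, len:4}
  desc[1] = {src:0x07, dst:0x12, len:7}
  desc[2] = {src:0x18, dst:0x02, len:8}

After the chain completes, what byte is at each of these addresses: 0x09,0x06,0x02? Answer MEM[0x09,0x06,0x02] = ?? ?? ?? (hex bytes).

  after D0: wrote 4B at 0x15 = 45c53653
  after D1: wrote 7B at 0x12 = e6b853031c45c5
  after D2: wrote 8B at 0x02 = c5a0506316f84cad
query mem[0x09]=0xad, mem[0x06]=0x16, mem[0x02]=0xc5

MEM[0x09,0x06,0x02] = ad 16 c5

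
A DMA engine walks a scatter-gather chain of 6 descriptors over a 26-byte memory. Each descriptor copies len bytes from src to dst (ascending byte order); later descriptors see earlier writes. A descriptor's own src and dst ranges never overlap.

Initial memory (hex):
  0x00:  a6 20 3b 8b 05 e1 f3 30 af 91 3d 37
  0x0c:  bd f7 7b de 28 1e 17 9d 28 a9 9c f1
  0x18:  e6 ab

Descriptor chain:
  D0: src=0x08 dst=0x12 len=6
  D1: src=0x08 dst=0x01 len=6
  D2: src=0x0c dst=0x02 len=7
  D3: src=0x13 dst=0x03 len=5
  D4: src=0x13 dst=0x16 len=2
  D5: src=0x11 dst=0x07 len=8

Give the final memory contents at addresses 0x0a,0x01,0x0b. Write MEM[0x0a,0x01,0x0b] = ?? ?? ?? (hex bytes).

MEM[0x0a,0x01,0x0b] = 3d af 37

#0 dst[0x12+6] := {0xaf,0x91,0x3d,0x37,0xbd,0xf7}
#1 dst[0x01+6] := {0xaf,0x91,0x3d,0x37,0xbd,0xf7}
#2 dst[0x02+7] := {0xbd,0xf7,0x7b,0xde,0x28,0x1e,0xaf}
#3 dst[0x03+5] := {0x91,0x3d,0x37,0xbd,0xf7}
#4 dst[0x16+2] := {0x91,0x3d}
#5 dst[0x07+8] := {0x1e,0xaf,0x91,0x3d,0x37,0x91,0x3d,0xe6}
query mem[0x0a]=0x3d, mem[0x01]=0xaf, mem[0x0b]=0x37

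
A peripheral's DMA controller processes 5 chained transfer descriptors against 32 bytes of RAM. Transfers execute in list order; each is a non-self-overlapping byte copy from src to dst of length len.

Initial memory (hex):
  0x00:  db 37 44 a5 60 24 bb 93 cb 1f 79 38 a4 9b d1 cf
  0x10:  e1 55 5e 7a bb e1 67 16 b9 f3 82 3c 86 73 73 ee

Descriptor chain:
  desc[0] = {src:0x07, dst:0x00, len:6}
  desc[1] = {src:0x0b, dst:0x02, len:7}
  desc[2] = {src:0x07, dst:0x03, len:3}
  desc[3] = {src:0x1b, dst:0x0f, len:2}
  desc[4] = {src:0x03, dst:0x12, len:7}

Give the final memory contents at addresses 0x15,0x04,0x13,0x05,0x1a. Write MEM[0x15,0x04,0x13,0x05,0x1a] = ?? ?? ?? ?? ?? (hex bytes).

MEM[0x15,0x04,0x13,0x05,0x1a] = cf 55 55 1f 82

[0] 0x07->0x00 len=6 : 93 cb 1f 79 38 a4
[1] 0x0b->0x02 len=7 : 38 a4 9b d1 cf e1 55
[2] 0x07->0x03 len=3 : e1 55 1f
[3] 0x1b->0x0f len=2 : 3c 86
[4] 0x03->0x12 len=7 : e1 55 1f cf e1 55 1f
query mem[0x15]=0xcf, mem[0x04]=0x55, mem[0x13]=0x55, mem[0x05]=0x1f, mem[0x1a]=0x82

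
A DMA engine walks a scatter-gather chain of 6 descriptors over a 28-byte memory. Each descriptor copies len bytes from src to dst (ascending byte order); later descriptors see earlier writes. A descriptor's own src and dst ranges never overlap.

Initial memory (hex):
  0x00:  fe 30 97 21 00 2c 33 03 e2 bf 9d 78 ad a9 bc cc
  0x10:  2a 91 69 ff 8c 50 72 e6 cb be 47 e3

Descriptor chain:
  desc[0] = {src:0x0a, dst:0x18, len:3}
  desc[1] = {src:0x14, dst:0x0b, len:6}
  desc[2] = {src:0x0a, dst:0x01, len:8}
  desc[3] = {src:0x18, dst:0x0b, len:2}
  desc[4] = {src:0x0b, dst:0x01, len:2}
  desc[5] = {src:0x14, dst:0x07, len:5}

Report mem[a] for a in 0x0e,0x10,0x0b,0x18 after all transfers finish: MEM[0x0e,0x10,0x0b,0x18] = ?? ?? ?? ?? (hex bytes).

#0 dst[0x18+3] := {0x9d,0x78,0xad}
#1 dst[0x0b+6] := {0x8c,0x50,0x72,0xe6,0x9d,0x78}
#2 dst[0x01+8] := {0x9d,0x8c,0x50,0x72,0xe6,0x9d,0x78,0x91}
#3 dst[0x0b+2] := {0x9d,0x78}
#4 dst[0x01+2] := {0x9d,0x78}
#5 dst[0x07+5] := {0x8c,0x50,0x72,0xe6,0x9d}
query mem[0x0e]=0xe6, mem[0x10]=0x78, mem[0x0b]=0x9d, mem[0x18]=0x9d

MEM[0x0e,0x10,0x0b,0x18] = e6 78 9d 9d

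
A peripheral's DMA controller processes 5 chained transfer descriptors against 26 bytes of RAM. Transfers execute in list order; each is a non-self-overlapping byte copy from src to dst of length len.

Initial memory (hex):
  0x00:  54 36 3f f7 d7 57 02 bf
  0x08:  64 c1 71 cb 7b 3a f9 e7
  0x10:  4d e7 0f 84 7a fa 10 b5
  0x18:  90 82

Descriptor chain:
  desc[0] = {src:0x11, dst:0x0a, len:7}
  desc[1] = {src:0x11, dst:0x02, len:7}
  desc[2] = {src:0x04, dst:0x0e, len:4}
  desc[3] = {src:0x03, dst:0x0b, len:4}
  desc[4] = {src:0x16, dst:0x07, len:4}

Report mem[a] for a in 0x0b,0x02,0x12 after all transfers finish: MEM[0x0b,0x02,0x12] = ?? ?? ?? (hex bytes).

#0 dst[0x0a+7] := {0xe7,0x0f,0x84,0x7a,0xfa,0x10,0xb5}
#1 dst[0x02+7] := {0xe7,0x0f,0x84,0x7a,0xfa,0x10,0xb5}
#2 dst[0x0e+4] := {0x84,0x7a,0xfa,0x10}
#3 dst[0x0b+4] := {0x0f,0x84,0x7a,0xfa}
#4 dst[0x07+4] := {0x10,0xb5,0x90,0x82}
query mem[0x0b]=0x0f, mem[0x02]=0xe7, mem[0x12]=0x0f

MEM[0x0b,0x02,0x12] = 0f e7 0f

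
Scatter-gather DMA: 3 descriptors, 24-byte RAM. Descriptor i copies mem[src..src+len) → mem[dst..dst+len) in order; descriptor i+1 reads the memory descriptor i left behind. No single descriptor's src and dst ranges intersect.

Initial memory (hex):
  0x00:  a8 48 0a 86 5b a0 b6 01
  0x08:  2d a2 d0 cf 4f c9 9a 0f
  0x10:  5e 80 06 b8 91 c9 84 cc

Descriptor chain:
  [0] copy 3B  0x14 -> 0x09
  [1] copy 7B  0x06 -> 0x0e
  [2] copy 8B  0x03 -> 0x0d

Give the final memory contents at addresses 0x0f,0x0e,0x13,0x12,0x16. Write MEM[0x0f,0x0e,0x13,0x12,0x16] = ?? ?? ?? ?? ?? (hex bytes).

MEM[0x0f,0x0e,0x13,0x12,0x16] = a0 5b 91 2d 84

[0] 0x14->0x09 len=3 : 91 c9 84
[1] 0x06->0x0e len=7 : b6 01 2d 91 c9 84 4f
[2] 0x03->0x0d len=8 : 86 5b a0 b6 01 2d 91 c9
query mem[0x0f]=0xa0, mem[0x0e]=0x5b, mem[0x13]=0x91, mem[0x12]=0x2d, mem[0x16]=0x84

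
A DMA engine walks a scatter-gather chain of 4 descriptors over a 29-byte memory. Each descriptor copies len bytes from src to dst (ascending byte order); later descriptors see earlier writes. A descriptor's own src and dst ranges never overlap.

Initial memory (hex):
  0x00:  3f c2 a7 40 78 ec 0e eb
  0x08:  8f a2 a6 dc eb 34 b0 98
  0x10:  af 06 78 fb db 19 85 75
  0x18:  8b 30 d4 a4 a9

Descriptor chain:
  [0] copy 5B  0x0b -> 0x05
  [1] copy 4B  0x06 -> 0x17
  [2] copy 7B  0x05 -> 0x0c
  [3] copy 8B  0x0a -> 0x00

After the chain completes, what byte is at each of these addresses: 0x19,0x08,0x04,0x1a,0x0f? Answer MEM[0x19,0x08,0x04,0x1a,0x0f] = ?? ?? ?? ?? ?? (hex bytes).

  after D0: wrote 5B at 0x05 = dceb34b098
  after D1: wrote 4B at 0x17 = eb34b098
  after D2: wrote 7B at 0x0c = dceb34b098a6dc
  after D3: wrote 8B at 0x00 = a6dcdceb34b098a6
query mem[0x19]=0xb0, mem[0x08]=0xb0, mem[0x04]=0x34, mem[0x1a]=0x98, mem[0x0f]=0xb0

MEM[0x19,0x08,0x04,0x1a,0x0f] = b0 b0 34 98 b0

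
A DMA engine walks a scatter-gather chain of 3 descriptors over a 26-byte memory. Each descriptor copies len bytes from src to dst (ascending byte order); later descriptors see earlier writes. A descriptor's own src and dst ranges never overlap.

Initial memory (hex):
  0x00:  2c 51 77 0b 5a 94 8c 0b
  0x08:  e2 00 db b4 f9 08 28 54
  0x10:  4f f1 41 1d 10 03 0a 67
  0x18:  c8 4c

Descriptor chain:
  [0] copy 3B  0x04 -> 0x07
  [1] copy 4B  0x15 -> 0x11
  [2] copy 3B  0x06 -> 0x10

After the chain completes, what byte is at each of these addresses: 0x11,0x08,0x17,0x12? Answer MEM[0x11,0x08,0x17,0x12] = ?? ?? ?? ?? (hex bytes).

MEM[0x11,0x08,0x17,0x12] = 5a 94 67 94

[0] 0x04->0x07 len=3 : 5a 94 8c
[1] 0x15->0x11 len=4 : 03 0a 67 c8
[2] 0x06->0x10 len=3 : 8c 5a 94
query mem[0x11]=0x5a, mem[0x08]=0x94, mem[0x17]=0x67, mem[0x12]=0x94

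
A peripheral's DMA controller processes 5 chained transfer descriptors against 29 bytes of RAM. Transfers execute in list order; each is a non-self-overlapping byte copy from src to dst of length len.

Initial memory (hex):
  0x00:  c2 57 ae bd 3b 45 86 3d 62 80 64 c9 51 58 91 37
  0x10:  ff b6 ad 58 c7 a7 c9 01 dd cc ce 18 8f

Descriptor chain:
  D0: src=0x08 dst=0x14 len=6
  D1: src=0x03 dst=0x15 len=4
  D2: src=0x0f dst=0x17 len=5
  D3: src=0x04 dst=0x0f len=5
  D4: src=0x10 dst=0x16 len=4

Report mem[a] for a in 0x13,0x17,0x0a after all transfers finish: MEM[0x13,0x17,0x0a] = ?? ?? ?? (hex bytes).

#0 dst[0x14+6] := {0x62,0x80,0x64,0xc9,0x51,0x58}
#1 dst[0x15+4] := {0xbd,0x3b,0x45,0x86}
#2 dst[0x17+5] := {0x37,0xff,0xb6,0xad,0x58}
#3 dst[0x0f+5] := {0x3b,0x45,0x86,0x3d,0x62}
#4 dst[0x16+4] := {0x45,0x86,0x3d,0x62}
query mem[0x13]=0x62, mem[0x17]=0x86, mem[0x0a]=0x64

MEM[0x13,0x17,0x0a] = 62 86 64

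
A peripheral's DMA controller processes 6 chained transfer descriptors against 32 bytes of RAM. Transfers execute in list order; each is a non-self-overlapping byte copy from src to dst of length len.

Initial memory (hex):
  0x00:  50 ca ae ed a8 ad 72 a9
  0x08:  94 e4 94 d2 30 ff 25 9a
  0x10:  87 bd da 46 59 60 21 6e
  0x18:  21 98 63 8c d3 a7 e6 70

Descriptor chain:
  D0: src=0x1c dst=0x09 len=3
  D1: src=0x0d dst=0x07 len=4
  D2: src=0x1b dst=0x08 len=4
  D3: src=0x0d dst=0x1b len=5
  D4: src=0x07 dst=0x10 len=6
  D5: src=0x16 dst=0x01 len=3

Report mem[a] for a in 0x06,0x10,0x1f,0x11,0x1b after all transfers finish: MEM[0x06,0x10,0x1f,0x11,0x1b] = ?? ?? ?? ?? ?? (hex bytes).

MEM[0x06,0x10,0x1f,0x11,0x1b] = 72 ff bd 8c ff

D0: mem[0x09..0x0b] <- [d3 a7 e6]
D1: mem[0x07..0x0a] <- [ff 25 9a 87]
D2: mem[0x08..0x0b] <- [8c d3 a7 e6]
D3: mem[0x1b..0x1f] <- [ff 25 9a 87 bd]
D4: mem[0x10..0x15] <- [ff 8c d3 a7 e6 30]
D5: mem[0x01..0x03] <- [21 6e 21]
query mem[0x06]=0x72, mem[0x10]=0xff, mem[0x1f]=0xbd, mem[0x11]=0x8c, mem[0x1b]=0xff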